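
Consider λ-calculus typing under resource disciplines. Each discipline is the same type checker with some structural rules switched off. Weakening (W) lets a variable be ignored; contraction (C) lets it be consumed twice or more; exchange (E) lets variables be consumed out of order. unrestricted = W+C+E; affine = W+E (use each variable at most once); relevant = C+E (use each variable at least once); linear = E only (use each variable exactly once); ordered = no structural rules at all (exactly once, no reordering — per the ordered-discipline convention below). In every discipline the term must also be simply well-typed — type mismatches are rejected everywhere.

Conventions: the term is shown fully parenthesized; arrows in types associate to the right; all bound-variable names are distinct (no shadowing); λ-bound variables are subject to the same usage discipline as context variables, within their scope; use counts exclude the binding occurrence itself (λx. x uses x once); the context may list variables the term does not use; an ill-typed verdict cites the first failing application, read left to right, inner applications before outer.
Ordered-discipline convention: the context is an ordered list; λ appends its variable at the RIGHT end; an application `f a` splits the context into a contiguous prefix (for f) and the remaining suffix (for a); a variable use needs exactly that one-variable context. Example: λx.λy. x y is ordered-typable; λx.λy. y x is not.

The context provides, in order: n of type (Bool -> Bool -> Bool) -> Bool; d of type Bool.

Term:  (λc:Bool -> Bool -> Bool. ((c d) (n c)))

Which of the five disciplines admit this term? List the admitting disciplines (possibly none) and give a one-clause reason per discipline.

admitted by: relevant, unrestricted
variable uses: n ×1; d ×1; c [bound] ×2
uses in reading order: c, d, n, c
typing: well-typed — term : (Bool -> Bool -> Bool) -> Bool
ordered: ✗ — uses contraction: c ×2
linear: ✗ — uses contraction: c ×2
affine: ✗ — uses contraction: c ×2
relevant: ✓ — none of n, d, c goes unused
unrestricted: ✓ — well-typed at (Bool -> Bool -> Bool) -> Bool; no restrictions here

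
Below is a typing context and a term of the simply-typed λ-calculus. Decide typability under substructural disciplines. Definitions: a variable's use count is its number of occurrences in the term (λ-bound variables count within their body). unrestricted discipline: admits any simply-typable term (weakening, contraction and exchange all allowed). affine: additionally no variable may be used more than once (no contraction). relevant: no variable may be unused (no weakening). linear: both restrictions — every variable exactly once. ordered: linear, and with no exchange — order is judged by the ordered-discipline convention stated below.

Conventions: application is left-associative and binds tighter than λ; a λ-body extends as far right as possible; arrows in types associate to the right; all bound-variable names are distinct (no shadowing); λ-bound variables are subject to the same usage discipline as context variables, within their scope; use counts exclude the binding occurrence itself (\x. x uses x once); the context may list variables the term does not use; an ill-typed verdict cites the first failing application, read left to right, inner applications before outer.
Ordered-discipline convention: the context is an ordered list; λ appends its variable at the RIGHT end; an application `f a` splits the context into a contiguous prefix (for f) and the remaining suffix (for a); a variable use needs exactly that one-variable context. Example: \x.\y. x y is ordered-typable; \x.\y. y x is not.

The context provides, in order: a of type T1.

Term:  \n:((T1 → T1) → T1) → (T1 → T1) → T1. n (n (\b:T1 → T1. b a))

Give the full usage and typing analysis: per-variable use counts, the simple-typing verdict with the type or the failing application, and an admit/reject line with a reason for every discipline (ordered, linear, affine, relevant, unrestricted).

usage: a: 1, n [bound]: 2, b [bound]: 1
uses in reading order: n, n, b, a
typing: the term checks, with type (((T1 → T1) → T1) → (T1 → T1) → T1) → (T1 → T1) → T1
ordered ✗ (uses contraction: n ×2)
linear ✗ (uses contraction: n ×2)
affine ✗ (uses contraction: n ×2)
relevant ✓ (none of a, n, b goes unused)
unrestricted ✓ (well-typed at (((T1 → T1) → T1) → (T1 → T1) → T1) → (T1 → T1) → T1; no restrictions here)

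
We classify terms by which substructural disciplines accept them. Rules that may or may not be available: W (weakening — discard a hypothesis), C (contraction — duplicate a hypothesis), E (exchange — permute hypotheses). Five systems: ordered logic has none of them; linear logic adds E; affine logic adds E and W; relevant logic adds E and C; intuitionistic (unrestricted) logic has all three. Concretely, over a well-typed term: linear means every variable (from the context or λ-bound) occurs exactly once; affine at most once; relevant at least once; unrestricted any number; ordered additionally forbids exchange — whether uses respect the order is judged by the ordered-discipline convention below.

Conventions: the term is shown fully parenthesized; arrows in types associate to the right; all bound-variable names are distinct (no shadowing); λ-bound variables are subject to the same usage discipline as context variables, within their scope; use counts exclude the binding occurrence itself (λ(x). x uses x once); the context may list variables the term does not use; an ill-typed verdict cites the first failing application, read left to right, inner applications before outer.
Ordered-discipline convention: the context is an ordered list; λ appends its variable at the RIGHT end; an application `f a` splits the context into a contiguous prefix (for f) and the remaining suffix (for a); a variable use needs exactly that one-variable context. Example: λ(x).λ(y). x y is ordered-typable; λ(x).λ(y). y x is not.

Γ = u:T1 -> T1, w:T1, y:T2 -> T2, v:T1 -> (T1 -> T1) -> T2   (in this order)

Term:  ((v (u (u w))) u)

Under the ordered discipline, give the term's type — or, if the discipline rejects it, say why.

not well-typed under ordered — u ×3 used more than once (contraction); unused: y — weakening required
variable uses: u ×3, w ×1, y ×0, v ×1
left-to-right use order: v, u, u, w, u
typing: ✓ — T2
across the five disciplines: ordered ✗, linear ✗, affine ✗, relevant ✗, unrestricted ✓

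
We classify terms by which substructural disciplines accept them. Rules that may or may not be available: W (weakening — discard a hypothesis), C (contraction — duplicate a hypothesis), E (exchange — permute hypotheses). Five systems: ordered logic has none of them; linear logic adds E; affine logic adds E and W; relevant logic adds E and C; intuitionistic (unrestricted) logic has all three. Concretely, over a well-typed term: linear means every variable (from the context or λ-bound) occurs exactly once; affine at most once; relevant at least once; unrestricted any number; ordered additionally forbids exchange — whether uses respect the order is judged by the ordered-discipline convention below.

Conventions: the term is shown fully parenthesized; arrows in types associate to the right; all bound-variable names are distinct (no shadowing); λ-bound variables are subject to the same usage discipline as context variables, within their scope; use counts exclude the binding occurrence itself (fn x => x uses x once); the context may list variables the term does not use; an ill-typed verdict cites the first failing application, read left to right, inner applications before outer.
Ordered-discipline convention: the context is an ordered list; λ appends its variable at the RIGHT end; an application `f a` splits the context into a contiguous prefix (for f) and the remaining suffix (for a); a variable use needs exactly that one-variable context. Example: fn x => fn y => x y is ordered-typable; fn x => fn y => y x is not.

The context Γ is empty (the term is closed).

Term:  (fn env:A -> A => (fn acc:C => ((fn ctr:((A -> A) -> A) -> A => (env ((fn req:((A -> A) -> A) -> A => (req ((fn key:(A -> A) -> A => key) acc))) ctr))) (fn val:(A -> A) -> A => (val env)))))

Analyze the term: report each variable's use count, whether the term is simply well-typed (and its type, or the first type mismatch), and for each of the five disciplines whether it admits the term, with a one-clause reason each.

usage: env (bound) ×2; acc (bound) ×1; ctr (bound) ×1; req (bound) ×1; key (bound) ×1; val (bound) ×1
use order (left to right): env, req, key, acc, ctr, val, env
typing: ill-typed: an application expects (A -> A) -> A but receives C
ordered: ✗, not simply typable
linear: ✗, fails simple typing
affine: ✗, a type mismatch blocks all five
relevant: ✗, the type mismatch rejects it
unrestricted: ✗, not simply typable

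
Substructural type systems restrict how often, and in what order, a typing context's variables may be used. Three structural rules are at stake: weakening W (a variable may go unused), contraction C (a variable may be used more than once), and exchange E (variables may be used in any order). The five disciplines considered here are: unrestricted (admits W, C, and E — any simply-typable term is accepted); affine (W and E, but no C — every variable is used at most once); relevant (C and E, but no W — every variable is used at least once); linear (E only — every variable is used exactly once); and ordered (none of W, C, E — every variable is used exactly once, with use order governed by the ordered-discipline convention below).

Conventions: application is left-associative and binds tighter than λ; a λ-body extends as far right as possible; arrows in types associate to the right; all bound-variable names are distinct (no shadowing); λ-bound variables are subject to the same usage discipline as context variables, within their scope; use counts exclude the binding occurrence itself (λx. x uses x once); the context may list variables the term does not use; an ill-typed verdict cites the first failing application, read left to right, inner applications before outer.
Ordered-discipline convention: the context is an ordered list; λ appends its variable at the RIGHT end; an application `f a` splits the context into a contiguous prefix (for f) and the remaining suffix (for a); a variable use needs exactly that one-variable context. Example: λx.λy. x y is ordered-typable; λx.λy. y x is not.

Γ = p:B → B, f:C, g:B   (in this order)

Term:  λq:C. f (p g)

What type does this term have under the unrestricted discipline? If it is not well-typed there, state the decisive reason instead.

not well-typed under unrestricted — the type mismatch rejects it
counts: p: 1, f: 1, g: 1, q (bound): 0
use order (left to right): f, p, g
typing: ill-typed: non-arrow in function slot: C
per-discipline verdicts: ordered ✗ · linear ✗ · affine ✗ · relevant ✗ · unrestricted ✗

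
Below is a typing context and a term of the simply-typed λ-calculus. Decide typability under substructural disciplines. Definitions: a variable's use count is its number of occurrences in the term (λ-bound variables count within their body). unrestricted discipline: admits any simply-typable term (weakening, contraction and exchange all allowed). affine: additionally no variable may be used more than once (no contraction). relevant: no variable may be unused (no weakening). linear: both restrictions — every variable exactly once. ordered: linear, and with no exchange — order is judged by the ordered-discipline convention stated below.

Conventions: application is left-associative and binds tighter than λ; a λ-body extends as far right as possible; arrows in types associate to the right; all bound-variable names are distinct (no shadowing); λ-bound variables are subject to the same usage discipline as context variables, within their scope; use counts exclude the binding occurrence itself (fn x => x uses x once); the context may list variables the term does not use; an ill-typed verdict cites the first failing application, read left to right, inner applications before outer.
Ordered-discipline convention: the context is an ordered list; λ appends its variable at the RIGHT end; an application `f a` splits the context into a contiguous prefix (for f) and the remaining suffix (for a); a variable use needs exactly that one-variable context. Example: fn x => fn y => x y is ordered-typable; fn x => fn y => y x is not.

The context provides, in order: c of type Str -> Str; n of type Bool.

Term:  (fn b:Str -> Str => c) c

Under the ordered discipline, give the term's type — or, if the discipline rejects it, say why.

not well-typed under ordered — needs contraction — c ×2; needs weakening: n, b unused
usage: c ×2, n ×0, b (λ-bound) ×0
use order (left to right): c, c
typing: well-typed — term : Str -> Str
per-discipline verdicts: ordered ✗ · linear ✗ · affine ✗ · relevant ✗ · unrestricted ✓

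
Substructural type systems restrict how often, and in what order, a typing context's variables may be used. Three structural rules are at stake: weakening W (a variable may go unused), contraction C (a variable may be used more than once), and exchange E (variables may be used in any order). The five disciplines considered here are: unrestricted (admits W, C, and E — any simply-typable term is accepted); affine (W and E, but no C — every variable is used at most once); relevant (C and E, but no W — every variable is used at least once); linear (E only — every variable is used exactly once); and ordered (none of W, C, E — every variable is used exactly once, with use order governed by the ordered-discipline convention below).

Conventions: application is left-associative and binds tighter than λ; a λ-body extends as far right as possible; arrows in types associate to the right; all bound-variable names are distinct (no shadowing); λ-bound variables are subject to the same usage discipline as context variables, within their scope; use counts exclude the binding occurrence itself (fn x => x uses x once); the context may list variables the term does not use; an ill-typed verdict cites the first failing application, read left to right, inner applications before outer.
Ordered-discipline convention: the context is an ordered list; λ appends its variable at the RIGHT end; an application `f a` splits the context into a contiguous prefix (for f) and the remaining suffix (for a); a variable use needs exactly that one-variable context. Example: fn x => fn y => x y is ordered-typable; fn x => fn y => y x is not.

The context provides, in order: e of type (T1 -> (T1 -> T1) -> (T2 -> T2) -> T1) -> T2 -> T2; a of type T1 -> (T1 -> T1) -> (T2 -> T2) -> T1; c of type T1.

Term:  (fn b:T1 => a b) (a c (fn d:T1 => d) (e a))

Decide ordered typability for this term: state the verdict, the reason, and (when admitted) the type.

no — repeated use of a ×3
usage: e=1, a=3, c=1, b (bound)=1, d (bound)=1
order of uses: a, b, a, c, d, e, a
typing: well-typed at (T1 -> T1) -> (T2 -> T2) -> T1
summary: ordered ✗; linear ✗; affine ✗; relevant ✓; unrestricted ✓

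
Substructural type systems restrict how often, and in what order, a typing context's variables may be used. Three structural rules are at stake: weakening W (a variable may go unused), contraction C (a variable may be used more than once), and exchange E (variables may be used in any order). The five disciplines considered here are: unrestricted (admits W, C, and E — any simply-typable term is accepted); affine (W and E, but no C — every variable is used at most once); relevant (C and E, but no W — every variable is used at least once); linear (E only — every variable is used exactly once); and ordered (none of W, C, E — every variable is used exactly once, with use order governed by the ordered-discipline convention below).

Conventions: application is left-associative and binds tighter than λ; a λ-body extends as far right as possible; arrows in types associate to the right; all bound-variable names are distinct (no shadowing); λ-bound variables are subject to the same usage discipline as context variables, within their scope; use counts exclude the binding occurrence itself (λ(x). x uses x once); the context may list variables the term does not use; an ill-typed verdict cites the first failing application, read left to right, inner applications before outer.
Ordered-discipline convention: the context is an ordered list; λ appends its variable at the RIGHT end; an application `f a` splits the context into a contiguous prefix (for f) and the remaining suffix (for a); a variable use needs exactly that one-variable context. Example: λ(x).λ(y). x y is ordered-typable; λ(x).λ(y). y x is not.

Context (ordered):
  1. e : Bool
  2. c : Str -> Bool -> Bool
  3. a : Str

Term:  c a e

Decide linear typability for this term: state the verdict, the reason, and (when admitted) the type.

yes — exactly-once usage across e, c, a; term : Bool
usage: e=1; c=1; a=1
left-to-right use order: c, a, e
typing: well-typed — term : Bool
all disciplines: ordered ✗, linear ✓, affine ✓, relevant ✓, unrestricted ✓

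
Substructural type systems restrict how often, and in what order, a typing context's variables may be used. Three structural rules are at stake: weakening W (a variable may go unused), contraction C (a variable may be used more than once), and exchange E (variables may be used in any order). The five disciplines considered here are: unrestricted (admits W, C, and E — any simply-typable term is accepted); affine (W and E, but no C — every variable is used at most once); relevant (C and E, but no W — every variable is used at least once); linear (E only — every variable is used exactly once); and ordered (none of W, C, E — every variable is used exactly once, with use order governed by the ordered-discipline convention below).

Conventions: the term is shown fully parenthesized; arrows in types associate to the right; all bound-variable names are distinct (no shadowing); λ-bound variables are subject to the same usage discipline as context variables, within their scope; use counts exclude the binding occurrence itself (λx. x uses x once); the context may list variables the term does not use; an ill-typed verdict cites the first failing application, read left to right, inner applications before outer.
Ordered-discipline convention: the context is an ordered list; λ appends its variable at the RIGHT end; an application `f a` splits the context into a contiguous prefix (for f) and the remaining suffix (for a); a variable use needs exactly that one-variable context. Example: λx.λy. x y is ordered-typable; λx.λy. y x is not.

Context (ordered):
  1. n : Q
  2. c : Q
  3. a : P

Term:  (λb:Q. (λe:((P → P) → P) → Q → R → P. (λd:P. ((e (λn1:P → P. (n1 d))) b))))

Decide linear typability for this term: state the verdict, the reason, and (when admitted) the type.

no — unused: n, c, a — weakening required
use counts: n: 0; c: 0; a: 0; b (λ-bound): 1; e (λ-bound): 1; d (λ-bound): 1; n1 (λ-bound): 1
left-to-right use order: e, n1, d, b
typing: well-typed at Q → (((P → P) → P) → Q → R → P) → P → R → P
per-discipline verdicts: ordered ✗, linear ✗, affine ✓, relevant ✗, unrestricted ✓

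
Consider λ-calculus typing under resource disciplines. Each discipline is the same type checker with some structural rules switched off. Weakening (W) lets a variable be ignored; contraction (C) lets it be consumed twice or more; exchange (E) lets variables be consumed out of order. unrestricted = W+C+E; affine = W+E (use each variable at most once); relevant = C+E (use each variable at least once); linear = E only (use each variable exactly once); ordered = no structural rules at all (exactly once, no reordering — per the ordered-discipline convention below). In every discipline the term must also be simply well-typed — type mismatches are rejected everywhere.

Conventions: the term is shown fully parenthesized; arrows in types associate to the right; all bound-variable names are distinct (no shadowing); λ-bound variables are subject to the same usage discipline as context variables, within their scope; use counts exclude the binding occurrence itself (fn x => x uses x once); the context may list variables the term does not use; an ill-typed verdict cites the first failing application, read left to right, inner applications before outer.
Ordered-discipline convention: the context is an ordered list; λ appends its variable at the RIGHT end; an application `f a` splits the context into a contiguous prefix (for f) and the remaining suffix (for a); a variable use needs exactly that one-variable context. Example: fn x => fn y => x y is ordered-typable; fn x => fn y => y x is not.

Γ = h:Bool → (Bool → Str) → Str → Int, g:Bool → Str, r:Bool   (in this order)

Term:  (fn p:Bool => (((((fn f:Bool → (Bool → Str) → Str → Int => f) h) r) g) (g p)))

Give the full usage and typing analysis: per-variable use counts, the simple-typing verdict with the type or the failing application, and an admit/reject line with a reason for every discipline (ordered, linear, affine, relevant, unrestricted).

use counts: h=1, g=2, r=1, p [bound]=1, f [bound]=1
use order (left to right): f, h, r, g, g, p
typing: well-typed — term : Bool → Int
ordered: ✗, repeated use of g ×2
linear: ✗, repeated use of g ×2
affine: ✗, repeated use of g ×2
relevant: ✓, at least one use each (h, g, r, p, f)
unrestricted: ✓, type-checks (Bool → Int) and nothing is barred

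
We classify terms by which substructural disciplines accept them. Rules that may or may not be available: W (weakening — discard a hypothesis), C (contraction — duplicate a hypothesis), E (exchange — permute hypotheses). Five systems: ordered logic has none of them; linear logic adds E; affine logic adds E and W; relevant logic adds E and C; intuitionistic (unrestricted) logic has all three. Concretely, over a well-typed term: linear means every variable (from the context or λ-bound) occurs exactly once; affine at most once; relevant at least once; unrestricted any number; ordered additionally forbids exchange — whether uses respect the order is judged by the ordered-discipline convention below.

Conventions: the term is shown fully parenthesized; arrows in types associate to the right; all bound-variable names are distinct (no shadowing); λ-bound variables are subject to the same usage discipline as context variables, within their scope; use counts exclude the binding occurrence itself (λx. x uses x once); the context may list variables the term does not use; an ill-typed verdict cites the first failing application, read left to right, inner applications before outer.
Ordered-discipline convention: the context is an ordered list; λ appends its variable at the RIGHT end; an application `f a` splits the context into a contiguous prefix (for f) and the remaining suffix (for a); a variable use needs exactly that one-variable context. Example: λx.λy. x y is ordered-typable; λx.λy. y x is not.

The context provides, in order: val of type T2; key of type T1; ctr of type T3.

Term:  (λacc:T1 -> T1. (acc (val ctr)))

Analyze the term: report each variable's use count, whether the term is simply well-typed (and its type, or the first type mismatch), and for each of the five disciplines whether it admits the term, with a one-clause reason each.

usage: val ×1; key ×0; ctr ×1; acc [bound] ×1
use order (left to right): acc, val, ctr
typing: ill-typed: applying a non-function (T2)
ordered ✗ (a type mismatch blocks all five)
linear ✗ (the type mismatch rejects it)
affine ✗ (not simply typable)
relevant ✗ (fails simple typing)
unrestricted ✗ (a type mismatch blocks all five)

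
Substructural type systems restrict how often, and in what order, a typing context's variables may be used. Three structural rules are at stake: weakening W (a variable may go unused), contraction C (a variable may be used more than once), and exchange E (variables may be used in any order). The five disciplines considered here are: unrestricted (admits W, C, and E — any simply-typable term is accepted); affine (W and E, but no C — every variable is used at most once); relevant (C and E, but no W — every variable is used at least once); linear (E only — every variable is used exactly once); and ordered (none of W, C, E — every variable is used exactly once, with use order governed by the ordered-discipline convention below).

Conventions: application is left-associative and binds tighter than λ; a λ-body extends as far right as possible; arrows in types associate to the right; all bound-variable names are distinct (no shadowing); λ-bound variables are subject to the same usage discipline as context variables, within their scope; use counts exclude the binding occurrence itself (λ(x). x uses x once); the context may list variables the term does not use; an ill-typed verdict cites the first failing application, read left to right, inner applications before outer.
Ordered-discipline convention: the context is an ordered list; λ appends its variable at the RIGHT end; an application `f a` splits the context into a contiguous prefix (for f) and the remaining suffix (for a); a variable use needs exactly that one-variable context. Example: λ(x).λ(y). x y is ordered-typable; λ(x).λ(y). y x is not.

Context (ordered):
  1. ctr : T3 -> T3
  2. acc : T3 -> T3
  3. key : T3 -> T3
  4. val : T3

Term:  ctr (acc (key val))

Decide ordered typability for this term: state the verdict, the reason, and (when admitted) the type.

yes — ctr, acc, key, val: once each, no exchange needed; term : T3
usage: ctr: 1, acc: 1, key: 1, val: 1
left-to-right use order: ctr, acc, key, val
typing: ✓ — T3
per-discipline verdicts: ordered ✓ | linear ✓ | affine ✓ | relevant ✓ | unrestricted ✓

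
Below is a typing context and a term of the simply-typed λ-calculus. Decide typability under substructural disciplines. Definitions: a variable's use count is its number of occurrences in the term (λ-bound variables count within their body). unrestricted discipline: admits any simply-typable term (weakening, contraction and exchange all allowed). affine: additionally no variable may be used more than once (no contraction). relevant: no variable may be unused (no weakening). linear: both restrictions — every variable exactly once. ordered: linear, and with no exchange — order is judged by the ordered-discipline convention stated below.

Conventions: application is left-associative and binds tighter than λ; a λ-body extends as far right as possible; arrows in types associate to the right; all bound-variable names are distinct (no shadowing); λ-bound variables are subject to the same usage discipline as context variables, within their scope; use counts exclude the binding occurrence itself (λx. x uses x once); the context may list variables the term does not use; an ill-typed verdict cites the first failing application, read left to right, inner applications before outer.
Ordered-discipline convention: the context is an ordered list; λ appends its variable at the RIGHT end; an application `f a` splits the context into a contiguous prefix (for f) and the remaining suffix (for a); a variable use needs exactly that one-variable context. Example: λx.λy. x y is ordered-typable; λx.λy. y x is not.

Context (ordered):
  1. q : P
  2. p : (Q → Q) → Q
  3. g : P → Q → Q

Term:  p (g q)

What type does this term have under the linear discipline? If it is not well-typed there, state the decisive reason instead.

term : Q
usage: q: 1×; p: 1×; g: 1×
order of uses: p, g, q
typing: well-typed at Q
across the five disciplines: ordered ✗, linear ✓, affine ✓, relevant ✓, unrestricted ✓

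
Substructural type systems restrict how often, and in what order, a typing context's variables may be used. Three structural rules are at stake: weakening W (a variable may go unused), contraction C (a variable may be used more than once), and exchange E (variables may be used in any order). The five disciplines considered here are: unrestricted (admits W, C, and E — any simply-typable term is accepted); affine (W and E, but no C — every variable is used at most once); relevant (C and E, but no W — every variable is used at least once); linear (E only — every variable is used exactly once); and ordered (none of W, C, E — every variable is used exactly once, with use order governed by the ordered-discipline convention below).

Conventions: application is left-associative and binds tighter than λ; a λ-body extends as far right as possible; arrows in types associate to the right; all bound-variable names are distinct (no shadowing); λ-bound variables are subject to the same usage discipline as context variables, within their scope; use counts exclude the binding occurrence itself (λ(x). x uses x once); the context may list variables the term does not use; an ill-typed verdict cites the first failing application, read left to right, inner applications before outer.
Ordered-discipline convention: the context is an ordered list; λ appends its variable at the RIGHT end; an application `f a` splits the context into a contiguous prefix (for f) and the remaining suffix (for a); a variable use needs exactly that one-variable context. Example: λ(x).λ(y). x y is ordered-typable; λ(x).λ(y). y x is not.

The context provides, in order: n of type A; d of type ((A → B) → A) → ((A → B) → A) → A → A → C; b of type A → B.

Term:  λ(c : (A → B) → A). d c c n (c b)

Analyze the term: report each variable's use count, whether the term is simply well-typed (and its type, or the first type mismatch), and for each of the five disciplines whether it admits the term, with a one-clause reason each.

use counts: n: 1, d: 1, b: 1, c (λ-bound): 3
order of uses: d, c, c, n, c, b
typing: well-typed at ((A → B) → A) → C
ordered: ✗, needs contraction — c ×3
linear: ✗, needs contraction — c ×3
affine: ✗, needs contraction — c ×3
relevant: ✓, none of n, d, b, c goes unused
unrestricted: ✓, well-typed at ((A → B) → A) → C; no restrictions here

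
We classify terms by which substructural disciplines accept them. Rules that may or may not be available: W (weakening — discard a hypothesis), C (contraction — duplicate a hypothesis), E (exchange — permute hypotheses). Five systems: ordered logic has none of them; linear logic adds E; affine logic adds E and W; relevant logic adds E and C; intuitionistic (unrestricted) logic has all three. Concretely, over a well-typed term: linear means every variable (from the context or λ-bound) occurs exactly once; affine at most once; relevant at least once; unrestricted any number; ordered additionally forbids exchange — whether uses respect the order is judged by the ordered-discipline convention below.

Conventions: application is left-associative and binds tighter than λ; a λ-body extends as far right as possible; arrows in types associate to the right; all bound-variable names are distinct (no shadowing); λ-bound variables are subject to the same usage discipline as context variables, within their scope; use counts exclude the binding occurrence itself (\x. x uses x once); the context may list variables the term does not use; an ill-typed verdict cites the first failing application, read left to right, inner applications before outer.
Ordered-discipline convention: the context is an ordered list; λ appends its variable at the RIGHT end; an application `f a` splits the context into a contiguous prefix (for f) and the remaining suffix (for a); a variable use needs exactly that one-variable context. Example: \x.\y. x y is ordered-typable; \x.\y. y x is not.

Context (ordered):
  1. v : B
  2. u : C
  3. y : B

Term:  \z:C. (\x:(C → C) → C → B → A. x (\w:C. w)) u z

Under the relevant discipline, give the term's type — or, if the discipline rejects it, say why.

not well-typed under relevant — not simply typable
usage: v: 0; u: 1; y: 0; z [bound]: 1; x [bound]: 1; w [bound]: 1
uses in reading order: x, w, u, z
typing: ill-typed: an argument C mismatches the expected (C → C) → C → B → A
per-discipline verdicts: ordered ✗, linear ✗, affine ✗, relevant ✗, unrestricted ✗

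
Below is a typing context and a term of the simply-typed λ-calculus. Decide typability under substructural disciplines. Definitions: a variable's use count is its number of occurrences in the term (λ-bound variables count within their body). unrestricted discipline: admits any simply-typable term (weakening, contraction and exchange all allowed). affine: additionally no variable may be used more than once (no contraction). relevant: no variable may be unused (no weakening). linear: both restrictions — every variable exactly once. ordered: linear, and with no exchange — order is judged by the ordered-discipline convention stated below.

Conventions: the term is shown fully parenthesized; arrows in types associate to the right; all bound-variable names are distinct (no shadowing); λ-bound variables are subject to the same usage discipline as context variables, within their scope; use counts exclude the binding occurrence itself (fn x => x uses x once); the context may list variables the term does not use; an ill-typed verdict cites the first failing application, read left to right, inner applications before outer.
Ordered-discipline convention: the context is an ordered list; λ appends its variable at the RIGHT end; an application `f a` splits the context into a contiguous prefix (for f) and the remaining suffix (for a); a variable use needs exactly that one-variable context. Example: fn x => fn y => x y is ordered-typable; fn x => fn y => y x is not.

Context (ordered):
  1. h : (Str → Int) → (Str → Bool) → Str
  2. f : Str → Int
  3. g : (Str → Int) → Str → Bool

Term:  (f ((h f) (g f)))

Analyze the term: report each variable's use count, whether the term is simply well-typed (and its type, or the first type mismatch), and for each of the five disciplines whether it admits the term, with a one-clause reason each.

variable uses: h=1, f=3, g=1
left-to-right use order: f, h, f, g, f
typing: well-typed at Int
ordered: ✗, repeated use of f ×3
linear: ✗, repeated use of f ×3
affine: ✗, repeated use of f ×3
relevant: ✓, at least one use each (h, f, g)
unrestricted: ✓, simply typable at Int; W, C, E all held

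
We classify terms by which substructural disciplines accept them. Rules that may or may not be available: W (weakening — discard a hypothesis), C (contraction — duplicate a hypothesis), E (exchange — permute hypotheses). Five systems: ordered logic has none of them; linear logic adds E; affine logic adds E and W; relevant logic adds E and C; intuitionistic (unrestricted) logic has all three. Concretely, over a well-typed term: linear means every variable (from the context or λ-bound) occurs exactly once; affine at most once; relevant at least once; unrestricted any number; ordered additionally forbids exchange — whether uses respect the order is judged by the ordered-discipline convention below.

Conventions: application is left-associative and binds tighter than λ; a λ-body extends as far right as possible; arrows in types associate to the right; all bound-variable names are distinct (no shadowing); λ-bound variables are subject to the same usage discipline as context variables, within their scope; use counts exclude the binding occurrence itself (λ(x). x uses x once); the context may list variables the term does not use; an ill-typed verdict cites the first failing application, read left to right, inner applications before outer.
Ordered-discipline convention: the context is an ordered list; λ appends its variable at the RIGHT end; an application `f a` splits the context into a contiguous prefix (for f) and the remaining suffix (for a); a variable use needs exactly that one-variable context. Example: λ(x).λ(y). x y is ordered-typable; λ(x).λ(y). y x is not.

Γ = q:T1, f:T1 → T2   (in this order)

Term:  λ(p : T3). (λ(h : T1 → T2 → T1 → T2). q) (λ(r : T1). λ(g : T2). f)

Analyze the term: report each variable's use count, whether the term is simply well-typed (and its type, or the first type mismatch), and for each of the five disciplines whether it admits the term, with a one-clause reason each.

variable uses: q: 1; f: 1; p (λ-bound): 0; h (λ-bound): 0; r (λ-bound): 0; g (λ-bound): 0
uses in reading order: q, f
typing: well-typed at T3 → T1
ordered: ✗ — unused: p, h, r, g — weakening required
linear: ✗ — unused: p, h, r, g — weakening required
affine: ✓ — at most one use each (q, f, p, h, r, g)
relevant: ✗ — unused: p, h, r, g — weakening required
unrestricted: ✓ — well-typed at T3 → T1; no restrictions here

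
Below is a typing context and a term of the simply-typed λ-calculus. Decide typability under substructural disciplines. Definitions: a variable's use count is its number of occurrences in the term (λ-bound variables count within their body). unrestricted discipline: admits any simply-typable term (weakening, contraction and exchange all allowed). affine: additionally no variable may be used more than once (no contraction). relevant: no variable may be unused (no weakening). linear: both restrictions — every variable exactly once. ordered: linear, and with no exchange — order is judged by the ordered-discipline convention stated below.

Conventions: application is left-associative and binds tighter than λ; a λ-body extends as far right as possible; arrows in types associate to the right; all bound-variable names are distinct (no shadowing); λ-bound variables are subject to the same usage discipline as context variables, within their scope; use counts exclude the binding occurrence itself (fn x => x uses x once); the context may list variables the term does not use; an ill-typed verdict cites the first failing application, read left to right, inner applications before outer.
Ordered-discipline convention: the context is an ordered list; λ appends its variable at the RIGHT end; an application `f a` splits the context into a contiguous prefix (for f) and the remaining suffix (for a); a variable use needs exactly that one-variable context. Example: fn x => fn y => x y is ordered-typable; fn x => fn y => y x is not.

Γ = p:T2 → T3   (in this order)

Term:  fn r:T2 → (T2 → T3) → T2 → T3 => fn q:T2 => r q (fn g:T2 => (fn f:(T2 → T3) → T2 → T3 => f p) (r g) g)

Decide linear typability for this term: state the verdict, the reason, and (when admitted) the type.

no — uses contraction: r ×2, g ×2
counts: p=1, r (bound)=2, q (bound)=1, g (bound)=2, f (bound)=1
use order (left to right): r, q, f, p, r, g, g
typing: the term checks, with type (T2 → (T2 → T3) → T2 → T3) → T2 → T2 → T3
per-discipline verdicts: ordered ✗ · linear ✗ · affine ✗ · relevant ✓ · unrestricted ✓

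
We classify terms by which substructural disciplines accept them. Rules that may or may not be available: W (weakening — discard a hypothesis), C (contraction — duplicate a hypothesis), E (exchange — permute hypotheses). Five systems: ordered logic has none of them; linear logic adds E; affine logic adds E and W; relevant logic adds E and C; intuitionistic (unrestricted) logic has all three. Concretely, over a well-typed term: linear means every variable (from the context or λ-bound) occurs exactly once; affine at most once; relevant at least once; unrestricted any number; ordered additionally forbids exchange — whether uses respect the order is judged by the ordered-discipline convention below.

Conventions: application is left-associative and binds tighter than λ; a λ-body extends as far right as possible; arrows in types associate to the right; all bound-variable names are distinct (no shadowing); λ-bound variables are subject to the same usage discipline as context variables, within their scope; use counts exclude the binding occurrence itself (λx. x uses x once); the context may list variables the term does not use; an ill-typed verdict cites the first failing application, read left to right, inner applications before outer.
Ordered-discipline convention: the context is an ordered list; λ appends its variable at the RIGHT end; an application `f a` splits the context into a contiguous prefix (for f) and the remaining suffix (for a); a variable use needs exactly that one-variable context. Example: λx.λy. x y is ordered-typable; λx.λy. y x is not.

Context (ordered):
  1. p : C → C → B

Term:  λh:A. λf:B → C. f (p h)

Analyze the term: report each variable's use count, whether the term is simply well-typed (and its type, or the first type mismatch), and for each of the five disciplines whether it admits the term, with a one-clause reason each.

counts: p: 1; h (λ-bound): 1; f (λ-bound): 1
uses in reading order: f, p, h
typing: ill-typed: a function awaiting C gets A
ordered: ✗, not simply typable
linear: ✗, fails simple typing
affine: ✗, a type mismatch blocks all five
relevant: ✗, the type mismatch rejects it
unrestricted: ✗, not simply typable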